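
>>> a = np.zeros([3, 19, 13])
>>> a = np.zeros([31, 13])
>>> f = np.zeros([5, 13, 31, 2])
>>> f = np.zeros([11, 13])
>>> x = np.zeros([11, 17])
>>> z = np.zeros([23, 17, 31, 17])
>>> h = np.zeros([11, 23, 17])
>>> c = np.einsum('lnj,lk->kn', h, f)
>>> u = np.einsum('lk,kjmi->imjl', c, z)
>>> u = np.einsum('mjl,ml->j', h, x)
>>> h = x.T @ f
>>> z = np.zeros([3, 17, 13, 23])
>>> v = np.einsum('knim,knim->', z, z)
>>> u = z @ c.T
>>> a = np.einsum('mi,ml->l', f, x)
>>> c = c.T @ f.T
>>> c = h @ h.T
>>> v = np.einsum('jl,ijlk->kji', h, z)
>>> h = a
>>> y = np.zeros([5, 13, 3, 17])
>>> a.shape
(17,)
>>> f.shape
(11, 13)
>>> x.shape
(11, 17)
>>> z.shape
(3, 17, 13, 23)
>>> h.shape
(17,)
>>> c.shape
(17, 17)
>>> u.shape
(3, 17, 13, 13)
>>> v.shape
(23, 17, 3)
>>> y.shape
(5, 13, 3, 17)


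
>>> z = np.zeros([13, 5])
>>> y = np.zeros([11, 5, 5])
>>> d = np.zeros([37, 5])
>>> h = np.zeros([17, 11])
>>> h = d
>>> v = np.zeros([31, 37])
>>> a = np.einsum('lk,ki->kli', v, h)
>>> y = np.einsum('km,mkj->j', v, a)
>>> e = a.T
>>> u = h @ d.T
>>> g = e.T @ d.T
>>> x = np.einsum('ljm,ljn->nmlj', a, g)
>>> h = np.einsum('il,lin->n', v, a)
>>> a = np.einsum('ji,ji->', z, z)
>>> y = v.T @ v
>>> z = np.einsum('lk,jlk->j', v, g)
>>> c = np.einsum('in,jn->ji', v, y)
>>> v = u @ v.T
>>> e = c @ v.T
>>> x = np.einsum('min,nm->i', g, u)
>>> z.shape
(37,)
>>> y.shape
(37, 37)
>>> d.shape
(37, 5)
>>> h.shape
(5,)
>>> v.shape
(37, 31)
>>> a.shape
()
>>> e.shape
(37, 37)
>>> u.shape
(37, 37)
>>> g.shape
(37, 31, 37)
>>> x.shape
(31,)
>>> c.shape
(37, 31)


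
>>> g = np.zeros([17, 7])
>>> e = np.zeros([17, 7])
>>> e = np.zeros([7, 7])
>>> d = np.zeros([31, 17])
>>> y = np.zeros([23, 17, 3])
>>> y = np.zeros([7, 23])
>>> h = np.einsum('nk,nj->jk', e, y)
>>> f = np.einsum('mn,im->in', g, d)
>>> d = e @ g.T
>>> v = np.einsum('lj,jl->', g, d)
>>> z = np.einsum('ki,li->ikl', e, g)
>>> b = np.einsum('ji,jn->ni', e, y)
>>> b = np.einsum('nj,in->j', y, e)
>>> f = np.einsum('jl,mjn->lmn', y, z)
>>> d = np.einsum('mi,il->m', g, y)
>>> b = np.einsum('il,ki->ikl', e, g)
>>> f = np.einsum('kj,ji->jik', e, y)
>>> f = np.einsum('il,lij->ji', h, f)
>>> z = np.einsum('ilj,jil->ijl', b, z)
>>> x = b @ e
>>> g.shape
(17, 7)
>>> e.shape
(7, 7)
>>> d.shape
(17,)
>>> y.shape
(7, 23)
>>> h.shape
(23, 7)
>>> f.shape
(7, 23)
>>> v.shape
()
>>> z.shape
(7, 7, 17)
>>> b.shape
(7, 17, 7)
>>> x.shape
(7, 17, 7)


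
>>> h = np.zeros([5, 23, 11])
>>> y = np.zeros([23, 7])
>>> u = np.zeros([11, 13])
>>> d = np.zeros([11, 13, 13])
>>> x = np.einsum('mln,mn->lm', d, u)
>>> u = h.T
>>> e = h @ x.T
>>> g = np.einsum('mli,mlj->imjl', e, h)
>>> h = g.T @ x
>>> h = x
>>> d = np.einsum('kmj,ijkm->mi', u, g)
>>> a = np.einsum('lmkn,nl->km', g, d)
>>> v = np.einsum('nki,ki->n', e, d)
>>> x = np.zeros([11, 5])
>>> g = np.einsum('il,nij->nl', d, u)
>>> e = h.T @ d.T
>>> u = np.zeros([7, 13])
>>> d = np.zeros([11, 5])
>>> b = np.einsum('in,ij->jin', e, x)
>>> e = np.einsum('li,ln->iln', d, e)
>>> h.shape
(13, 11)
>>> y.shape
(23, 7)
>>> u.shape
(7, 13)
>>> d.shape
(11, 5)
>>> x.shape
(11, 5)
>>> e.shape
(5, 11, 23)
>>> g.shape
(11, 13)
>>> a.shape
(11, 5)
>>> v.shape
(5,)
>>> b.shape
(5, 11, 23)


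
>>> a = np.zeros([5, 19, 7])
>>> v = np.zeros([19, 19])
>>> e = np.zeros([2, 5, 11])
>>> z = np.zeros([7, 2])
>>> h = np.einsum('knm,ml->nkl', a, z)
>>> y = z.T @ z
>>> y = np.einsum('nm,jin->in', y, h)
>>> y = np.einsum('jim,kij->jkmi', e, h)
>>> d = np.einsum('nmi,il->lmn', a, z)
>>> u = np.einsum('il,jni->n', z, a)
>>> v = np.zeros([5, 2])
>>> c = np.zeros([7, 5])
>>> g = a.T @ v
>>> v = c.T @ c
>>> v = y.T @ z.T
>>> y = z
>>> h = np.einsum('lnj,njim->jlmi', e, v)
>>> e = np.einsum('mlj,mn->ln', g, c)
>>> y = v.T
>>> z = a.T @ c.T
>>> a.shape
(5, 19, 7)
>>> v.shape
(5, 11, 19, 7)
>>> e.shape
(19, 5)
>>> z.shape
(7, 19, 7)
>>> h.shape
(11, 2, 7, 19)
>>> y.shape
(7, 19, 11, 5)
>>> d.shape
(2, 19, 5)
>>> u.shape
(19,)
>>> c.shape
(7, 5)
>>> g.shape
(7, 19, 2)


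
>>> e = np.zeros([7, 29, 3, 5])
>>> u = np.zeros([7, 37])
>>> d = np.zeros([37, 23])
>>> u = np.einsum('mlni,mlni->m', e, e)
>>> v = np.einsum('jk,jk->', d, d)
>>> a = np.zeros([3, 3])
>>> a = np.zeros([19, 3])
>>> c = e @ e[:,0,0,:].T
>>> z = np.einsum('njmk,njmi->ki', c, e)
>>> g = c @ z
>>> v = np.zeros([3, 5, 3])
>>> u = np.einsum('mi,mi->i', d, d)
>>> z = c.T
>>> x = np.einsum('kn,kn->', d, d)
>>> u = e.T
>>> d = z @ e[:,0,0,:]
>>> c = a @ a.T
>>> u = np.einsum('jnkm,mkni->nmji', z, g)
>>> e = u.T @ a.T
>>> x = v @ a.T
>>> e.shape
(5, 7, 7, 19)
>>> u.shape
(3, 7, 7, 5)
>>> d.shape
(7, 3, 29, 5)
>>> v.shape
(3, 5, 3)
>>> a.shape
(19, 3)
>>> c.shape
(19, 19)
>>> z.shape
(7, 3, 29, 7)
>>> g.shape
(7, 29, 3, 5)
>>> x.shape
(3, 5, 19)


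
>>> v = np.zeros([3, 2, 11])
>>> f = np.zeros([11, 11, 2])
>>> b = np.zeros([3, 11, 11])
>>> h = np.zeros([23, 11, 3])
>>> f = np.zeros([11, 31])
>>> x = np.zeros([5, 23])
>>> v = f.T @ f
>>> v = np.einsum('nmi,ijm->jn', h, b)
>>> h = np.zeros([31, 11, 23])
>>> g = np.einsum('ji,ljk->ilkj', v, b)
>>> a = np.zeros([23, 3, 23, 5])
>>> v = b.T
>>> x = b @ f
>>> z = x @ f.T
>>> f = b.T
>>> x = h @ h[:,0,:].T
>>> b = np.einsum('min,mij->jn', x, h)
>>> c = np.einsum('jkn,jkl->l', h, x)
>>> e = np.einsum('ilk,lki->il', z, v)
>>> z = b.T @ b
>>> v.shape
(11, 11, 3)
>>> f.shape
(11, 11, 3)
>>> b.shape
(23, 31)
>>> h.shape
(31, 11, 23)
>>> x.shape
(31, 11, 31)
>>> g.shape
(23, 3, 11, 11)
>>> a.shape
(23, 3, 23, 5)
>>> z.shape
(31, 31)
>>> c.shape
(31,)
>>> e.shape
(3, 11)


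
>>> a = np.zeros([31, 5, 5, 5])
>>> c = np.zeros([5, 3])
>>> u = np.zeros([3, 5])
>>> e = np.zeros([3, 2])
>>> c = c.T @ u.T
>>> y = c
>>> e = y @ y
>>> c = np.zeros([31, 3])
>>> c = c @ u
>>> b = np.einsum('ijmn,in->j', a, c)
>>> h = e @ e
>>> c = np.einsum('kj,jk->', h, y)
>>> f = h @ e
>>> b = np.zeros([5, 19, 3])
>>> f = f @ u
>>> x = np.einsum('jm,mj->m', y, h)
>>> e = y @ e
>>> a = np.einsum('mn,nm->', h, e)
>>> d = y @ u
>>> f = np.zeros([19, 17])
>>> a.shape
()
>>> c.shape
()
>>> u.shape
(3, 5)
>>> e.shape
(3, 3)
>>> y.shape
(3, 3)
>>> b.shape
(5, 19, 3)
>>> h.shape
(3, 3)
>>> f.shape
(19, 17)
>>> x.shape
(3,)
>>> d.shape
(3, 5)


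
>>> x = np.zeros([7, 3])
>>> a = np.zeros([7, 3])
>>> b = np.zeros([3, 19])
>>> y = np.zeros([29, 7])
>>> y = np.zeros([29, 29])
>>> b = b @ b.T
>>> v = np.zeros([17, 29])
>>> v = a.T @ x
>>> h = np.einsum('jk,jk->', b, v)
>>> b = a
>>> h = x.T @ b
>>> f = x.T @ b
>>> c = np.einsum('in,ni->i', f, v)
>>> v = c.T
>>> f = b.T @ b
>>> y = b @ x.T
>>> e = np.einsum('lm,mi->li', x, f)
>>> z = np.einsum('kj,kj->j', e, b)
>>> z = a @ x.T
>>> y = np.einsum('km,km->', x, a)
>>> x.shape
(7, 3)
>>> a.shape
(7, 3)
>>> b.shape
(7, 3)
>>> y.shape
()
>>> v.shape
(3,)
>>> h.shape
(3, 3)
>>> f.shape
(3, 3)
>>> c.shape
(3,)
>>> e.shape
(7, 3)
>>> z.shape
(7, 7)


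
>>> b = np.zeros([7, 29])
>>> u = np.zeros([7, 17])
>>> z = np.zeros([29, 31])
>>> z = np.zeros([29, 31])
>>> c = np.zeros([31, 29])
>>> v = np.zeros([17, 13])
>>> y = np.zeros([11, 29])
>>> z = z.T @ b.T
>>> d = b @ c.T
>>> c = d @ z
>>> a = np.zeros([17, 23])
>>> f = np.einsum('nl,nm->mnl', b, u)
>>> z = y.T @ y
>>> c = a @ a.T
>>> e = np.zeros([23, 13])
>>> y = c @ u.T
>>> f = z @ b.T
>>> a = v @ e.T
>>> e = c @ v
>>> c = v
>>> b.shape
(7, 29)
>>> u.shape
(7, 17)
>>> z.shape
(29, 29)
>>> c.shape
(17, 13)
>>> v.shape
(17, 13)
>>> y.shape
(17, 7)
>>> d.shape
(7, 31)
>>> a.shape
(17, 23)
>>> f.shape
(29, 7)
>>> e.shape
(17, 13)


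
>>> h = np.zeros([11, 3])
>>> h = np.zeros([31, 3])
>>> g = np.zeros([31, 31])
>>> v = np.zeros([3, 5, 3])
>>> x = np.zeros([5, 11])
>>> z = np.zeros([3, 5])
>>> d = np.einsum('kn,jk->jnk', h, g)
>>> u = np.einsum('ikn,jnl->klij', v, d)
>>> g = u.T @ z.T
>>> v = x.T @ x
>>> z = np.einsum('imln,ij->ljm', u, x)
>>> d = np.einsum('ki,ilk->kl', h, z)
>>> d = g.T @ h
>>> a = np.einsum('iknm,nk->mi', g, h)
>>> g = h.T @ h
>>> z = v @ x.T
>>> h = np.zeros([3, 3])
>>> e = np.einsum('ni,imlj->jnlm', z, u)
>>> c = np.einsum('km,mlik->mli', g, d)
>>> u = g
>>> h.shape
(3, 3)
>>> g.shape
(3, 3)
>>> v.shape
(11, 11)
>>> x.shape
(5, 11)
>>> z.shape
(11, 5)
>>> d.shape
(3, 31, 3, 3)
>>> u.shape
(3, 3)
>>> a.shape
(3, 31)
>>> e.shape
(31, 11, 3, 31)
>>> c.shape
(3, 31, 3)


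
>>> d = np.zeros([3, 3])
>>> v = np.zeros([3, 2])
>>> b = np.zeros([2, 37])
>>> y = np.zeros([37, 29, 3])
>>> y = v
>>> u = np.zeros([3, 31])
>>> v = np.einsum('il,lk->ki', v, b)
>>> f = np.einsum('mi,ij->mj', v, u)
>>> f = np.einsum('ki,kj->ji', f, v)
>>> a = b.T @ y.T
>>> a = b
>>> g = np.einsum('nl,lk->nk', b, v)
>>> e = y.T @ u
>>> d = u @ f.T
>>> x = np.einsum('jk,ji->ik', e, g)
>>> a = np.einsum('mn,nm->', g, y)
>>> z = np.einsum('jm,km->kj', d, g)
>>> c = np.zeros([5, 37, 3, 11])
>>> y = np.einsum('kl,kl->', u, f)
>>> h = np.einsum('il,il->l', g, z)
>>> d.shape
(3, 3)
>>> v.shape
(37, 3)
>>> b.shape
(2, 37)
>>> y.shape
()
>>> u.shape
(3, 31)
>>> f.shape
(3, 31)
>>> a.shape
()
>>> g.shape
(2, 3)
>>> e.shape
(2, 31)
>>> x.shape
(3, 31)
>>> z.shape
(2, 3)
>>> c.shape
(5, 37, 3, 11)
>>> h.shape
(3,)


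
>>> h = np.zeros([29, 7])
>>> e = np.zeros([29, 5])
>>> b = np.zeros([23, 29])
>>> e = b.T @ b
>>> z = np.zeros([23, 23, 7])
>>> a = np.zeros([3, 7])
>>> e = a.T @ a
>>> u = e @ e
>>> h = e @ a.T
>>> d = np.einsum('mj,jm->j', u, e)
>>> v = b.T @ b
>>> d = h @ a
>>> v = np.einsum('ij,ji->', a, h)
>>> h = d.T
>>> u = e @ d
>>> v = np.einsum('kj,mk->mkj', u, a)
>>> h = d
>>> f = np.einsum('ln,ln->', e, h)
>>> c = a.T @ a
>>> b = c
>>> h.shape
(7, 7)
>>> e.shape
(7, 7)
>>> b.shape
(7, 7)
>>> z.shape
(23, 23, 7)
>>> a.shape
(3, 7)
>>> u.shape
(7, 7)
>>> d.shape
(7, 7)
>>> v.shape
(3, 7, 7)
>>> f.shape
()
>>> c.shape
(7, 7)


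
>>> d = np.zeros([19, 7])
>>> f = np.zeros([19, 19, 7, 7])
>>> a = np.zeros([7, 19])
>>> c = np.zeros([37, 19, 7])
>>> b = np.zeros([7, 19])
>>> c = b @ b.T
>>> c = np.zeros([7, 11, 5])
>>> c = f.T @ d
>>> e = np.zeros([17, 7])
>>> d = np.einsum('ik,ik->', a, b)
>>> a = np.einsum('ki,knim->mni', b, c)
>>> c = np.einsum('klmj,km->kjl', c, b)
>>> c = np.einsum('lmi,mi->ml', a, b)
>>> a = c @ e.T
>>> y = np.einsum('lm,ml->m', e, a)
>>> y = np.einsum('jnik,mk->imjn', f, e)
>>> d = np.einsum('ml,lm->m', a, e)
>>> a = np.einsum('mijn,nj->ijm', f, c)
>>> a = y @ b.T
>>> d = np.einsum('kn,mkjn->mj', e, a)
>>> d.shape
(7, 19)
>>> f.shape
(19, 19, 7, 7)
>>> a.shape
(7, 17, 19, 7)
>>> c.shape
(7, 7)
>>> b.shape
(7, 19)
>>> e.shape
(17, 7)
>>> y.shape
(7, 17, 19, 19)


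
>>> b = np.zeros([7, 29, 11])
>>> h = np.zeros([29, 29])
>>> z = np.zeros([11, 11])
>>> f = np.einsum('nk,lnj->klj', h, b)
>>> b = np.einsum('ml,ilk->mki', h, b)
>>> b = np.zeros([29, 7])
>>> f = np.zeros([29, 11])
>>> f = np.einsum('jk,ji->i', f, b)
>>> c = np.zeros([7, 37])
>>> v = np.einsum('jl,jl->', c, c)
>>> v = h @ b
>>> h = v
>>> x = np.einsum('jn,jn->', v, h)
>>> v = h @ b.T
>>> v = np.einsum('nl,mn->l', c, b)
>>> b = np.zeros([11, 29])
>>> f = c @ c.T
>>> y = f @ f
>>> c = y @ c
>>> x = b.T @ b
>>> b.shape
(11, 29)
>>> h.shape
(29, 7)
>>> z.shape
(11, 11)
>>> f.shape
(7, 7)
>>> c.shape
(7, 37)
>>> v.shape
(37,)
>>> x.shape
(29, 29)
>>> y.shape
(7, 7)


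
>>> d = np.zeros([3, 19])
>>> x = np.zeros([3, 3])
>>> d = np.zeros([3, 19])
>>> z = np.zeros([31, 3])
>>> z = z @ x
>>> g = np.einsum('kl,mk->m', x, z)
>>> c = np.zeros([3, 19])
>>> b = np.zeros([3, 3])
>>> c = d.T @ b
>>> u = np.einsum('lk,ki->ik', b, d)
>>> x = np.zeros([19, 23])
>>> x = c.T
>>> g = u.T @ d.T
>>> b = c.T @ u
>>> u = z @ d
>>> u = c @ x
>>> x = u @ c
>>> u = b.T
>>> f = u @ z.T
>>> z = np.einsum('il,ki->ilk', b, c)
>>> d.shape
(3, 19)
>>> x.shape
(19, 3)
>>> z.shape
(3, 3, 19)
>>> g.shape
(3, 3)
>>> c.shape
(19, 3)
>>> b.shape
(3, 3)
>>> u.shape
(3, 3)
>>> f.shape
(3, 31)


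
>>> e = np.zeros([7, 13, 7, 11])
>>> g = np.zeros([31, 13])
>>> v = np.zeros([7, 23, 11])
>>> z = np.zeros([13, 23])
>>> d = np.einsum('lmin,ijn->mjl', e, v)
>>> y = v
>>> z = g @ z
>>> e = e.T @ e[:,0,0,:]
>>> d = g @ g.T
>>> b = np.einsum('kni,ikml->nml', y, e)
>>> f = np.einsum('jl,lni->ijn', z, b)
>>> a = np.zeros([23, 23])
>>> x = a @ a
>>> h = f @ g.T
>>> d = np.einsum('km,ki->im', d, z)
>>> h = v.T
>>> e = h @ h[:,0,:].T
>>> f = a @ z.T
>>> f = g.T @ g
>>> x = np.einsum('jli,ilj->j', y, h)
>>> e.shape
(11, 23, 11)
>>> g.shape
(31, 13)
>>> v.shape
(7, 23, 11)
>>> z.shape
(31, 23)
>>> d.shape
(23, 31)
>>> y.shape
(7, 23, 11)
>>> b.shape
(23, 13, 11)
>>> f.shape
(13, 13)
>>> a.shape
(23, 23)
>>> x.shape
(7,)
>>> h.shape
(11, 23, 7)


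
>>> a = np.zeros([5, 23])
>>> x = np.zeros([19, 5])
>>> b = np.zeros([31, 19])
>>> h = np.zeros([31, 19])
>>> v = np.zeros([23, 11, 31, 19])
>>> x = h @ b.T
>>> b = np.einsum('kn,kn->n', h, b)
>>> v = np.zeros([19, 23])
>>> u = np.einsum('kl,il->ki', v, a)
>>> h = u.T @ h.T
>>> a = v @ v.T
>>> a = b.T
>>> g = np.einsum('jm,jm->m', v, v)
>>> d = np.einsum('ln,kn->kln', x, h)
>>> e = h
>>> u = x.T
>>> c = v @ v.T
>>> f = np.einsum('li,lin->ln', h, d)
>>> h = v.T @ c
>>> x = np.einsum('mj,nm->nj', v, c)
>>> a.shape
(19,)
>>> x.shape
(19, 23)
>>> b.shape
(19,)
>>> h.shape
(23, 19)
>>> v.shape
(19, 23)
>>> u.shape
(31, 31)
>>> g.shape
(23,)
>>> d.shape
(5, 31, 31)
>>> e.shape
(5, 31)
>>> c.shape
(19, 19)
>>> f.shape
(5, 31)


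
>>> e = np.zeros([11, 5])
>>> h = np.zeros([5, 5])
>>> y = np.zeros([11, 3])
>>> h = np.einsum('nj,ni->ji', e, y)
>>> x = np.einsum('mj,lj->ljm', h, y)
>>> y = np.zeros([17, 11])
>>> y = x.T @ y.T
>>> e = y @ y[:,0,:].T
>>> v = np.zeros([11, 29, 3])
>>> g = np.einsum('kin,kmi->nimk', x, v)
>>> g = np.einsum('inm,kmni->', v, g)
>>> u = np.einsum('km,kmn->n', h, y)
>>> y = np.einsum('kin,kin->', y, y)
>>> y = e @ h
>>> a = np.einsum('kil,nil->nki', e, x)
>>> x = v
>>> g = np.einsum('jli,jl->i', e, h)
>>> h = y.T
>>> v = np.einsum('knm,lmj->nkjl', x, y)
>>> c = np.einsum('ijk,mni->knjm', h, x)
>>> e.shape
(5, 3, 5)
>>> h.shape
(3, 3, 5)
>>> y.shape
(5, 3, 3)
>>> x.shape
(11, 29, 3)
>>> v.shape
(29, 11, 3, 5)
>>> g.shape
(5,)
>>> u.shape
(17,)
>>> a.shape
(11, 5, 3)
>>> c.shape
(5, 29, 3, 11)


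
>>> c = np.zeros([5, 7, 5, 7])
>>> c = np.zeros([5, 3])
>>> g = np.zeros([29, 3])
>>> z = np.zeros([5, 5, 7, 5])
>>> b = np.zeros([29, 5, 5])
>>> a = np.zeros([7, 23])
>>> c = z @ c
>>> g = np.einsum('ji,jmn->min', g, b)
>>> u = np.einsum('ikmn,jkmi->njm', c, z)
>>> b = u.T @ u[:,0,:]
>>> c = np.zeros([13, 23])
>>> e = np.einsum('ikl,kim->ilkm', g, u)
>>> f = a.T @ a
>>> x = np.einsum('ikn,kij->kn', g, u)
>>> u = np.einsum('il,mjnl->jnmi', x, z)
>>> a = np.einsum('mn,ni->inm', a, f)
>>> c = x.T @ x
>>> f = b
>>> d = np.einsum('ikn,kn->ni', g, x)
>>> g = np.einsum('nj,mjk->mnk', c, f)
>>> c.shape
(5, 5)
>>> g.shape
(7, 5, 7)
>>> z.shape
(5, 5, 7, 5)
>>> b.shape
(7, 5, 7)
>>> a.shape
(23, 23, 7)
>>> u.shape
(5, 7, 5, 3)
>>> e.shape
(5, 5, 3, 7)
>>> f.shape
(7, 5, 7)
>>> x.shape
(3, 5)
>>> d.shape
(5, 5)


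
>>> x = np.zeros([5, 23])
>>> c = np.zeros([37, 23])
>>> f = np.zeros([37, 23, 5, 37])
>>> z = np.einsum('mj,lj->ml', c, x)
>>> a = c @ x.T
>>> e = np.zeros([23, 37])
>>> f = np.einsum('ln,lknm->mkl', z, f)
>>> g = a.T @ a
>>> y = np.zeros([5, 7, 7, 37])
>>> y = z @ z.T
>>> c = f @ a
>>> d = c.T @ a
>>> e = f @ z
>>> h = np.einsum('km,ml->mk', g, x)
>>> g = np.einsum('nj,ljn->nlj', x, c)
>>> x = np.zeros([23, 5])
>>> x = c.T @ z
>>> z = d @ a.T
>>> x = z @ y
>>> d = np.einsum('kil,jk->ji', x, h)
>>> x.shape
(5, 23, 37)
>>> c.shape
(37, 23, 5)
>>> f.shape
(37, 23, 37)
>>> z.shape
(5, 23, 37)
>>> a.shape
(37, 5)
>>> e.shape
(37, 23, 5)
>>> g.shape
(5, 37, 23)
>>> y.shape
(37, 37)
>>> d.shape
(5, 23)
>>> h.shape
(5, 5)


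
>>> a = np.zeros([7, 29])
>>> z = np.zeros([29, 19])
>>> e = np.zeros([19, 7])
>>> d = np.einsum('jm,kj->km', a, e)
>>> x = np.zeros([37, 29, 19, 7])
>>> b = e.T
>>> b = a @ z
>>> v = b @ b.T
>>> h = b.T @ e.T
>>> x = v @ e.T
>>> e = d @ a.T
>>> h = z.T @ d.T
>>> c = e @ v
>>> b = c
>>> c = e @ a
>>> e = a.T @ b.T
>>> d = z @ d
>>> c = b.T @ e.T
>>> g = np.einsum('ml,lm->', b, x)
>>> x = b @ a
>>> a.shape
(7, 29)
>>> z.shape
(29, 19)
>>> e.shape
(29, 19)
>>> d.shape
(29, 29)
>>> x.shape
(19, 29)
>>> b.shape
(19, 7)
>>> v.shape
(7, 7)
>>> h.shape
(19, 19)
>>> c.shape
(7, 29)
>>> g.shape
()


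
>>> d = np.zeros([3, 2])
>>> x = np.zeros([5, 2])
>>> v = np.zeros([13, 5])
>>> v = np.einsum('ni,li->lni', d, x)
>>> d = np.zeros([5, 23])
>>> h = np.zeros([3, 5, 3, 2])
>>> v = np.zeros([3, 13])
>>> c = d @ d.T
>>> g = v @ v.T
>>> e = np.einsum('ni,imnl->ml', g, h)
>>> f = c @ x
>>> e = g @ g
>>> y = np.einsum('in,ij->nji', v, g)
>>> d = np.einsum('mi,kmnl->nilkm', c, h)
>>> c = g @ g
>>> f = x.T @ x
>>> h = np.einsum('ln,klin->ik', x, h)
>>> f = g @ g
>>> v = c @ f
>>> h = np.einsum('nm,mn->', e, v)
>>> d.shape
(3, 5, 2, 3, 5)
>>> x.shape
(5, 2)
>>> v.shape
(3, 3)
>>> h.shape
()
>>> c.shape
(3, 3)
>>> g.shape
(3, 3)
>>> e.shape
(3, 3)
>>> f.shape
(3, 3)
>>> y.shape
(13, 3, 3)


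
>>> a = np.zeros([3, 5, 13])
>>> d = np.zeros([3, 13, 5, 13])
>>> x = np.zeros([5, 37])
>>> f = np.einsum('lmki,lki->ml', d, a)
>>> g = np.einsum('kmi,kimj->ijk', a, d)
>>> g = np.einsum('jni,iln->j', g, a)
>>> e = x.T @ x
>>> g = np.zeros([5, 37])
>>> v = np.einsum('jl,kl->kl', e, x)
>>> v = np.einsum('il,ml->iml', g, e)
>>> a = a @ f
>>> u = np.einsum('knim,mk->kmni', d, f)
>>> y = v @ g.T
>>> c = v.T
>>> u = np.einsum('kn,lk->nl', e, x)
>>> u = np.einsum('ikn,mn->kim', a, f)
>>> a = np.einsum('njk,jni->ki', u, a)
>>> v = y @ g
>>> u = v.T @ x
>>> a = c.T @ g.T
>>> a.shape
(5, 37, 5)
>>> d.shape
(3, 13, 5, 13)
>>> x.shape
(5, 37)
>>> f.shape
(13, 3)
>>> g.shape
(5, 37)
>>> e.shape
(37, 37)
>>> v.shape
(5, 37, 37)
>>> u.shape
(37, 37, 37)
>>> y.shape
(5, 37, 5)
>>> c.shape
(37, 37, 5)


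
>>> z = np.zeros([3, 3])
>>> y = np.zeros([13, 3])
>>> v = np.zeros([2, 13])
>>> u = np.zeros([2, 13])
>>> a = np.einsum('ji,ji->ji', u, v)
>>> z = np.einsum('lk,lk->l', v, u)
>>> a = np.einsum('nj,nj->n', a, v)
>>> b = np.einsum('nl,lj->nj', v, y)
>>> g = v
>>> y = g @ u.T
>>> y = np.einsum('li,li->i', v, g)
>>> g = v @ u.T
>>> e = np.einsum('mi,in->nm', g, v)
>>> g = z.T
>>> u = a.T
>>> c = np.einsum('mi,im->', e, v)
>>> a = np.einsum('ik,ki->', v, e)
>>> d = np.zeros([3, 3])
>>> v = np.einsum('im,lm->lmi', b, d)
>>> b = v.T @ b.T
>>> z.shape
(2,)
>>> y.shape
(13,)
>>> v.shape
(3, 3, 2)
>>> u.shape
(2,)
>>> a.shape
()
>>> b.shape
(2, 3, 2)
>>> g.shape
(2,)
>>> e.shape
(13, 2)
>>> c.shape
()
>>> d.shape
(3, 3)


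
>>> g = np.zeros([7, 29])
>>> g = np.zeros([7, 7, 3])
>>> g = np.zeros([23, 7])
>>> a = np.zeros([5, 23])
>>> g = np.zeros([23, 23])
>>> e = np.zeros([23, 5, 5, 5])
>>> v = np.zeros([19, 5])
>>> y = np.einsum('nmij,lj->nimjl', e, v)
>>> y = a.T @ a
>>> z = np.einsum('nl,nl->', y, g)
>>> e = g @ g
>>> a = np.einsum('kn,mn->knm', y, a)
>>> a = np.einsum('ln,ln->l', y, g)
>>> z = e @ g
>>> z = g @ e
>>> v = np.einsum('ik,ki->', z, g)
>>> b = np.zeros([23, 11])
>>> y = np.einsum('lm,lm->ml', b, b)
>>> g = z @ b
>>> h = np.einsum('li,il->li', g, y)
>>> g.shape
(23, 11)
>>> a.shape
(23,)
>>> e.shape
(23, 23)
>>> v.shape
()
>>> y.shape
(11, 23)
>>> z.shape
(23, 23)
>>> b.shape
(23, 11)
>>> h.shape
(23, 11)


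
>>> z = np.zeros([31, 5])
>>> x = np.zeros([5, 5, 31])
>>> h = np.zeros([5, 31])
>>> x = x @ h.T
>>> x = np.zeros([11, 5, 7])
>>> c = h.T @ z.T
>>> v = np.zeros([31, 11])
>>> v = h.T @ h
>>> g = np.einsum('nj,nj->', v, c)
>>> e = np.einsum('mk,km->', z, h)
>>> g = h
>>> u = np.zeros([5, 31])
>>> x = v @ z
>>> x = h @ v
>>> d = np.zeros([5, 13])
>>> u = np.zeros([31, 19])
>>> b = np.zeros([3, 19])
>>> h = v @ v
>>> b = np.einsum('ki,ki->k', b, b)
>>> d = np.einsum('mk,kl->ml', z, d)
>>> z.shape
(31, 5)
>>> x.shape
(5, 31)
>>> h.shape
(31, 31)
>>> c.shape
(31, 31)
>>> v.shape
(31, 31)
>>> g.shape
(5, 31)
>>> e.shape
()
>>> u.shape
(31, 19)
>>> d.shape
(31, 13)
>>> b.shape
(3,)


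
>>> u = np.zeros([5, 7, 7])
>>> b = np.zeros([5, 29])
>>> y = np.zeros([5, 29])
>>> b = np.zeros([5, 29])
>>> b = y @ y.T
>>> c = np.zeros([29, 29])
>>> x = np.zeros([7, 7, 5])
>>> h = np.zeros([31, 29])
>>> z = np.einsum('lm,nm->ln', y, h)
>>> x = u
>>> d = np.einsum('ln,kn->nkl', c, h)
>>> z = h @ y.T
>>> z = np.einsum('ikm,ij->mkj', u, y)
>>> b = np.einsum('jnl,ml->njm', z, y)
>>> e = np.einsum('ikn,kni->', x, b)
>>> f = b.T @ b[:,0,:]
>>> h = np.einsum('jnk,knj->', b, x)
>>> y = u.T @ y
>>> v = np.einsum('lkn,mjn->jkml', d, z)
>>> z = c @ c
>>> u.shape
(5, 7, 7)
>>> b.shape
(7, 7, 5)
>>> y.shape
(7, 7, 29)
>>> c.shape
(29, 29)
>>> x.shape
(5, 7, 7)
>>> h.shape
()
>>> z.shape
(29, 29)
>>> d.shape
(29, 31, 29)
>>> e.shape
()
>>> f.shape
(5, 7, 5)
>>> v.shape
(7, 31, 7, 29)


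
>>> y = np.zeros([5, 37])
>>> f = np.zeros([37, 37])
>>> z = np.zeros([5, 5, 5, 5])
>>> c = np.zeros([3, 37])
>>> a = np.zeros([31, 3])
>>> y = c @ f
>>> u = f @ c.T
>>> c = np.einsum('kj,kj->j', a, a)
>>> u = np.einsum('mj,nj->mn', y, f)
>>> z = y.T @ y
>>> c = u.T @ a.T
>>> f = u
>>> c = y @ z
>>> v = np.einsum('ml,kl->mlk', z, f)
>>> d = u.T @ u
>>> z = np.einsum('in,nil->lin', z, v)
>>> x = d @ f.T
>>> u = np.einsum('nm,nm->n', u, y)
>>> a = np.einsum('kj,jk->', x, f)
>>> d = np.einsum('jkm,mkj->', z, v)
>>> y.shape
(3, 37)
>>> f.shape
(3, 37)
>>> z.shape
(3, 37, 37)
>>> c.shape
(3, 37)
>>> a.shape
()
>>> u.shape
(3,)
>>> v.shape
(37, 37, 3)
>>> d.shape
()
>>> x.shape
(37, 3)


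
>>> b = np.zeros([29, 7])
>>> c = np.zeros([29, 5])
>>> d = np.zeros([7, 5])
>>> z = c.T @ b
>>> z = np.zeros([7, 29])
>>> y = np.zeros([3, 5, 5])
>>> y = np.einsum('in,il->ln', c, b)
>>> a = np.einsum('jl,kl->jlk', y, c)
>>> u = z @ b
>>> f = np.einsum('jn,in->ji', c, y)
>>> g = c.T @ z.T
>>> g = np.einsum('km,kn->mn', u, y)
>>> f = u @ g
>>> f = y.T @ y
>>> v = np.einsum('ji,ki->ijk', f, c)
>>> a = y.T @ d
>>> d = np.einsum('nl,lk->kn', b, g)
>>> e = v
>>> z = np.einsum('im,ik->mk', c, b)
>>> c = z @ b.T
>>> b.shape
(29, 7)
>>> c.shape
(5, 29)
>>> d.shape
(5, 29)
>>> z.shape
(5, 7)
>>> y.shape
(7, 5)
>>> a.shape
(5, 5)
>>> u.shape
(7, 7)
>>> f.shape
(5, 5)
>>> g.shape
(7, 5)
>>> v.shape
(5, 5, 29)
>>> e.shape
(5, 5, 29)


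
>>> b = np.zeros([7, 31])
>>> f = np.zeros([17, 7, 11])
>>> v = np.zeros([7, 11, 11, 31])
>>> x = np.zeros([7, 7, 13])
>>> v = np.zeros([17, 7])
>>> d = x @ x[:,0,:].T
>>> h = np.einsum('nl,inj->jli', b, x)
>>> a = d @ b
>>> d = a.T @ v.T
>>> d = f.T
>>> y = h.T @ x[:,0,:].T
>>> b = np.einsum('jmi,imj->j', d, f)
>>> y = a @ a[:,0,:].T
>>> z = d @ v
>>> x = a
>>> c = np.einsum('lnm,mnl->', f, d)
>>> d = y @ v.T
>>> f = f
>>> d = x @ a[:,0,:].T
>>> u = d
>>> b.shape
(11,)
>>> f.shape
(17, 7, 11)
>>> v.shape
(17, 7)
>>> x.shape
(7, 7, 31)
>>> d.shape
(7, 7, 7)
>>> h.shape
(13, 31, 7)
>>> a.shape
(7, 7, 31)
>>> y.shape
(7, 7, 7)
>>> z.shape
(11, 7, 7)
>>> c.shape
()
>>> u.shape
(7, 7, 7)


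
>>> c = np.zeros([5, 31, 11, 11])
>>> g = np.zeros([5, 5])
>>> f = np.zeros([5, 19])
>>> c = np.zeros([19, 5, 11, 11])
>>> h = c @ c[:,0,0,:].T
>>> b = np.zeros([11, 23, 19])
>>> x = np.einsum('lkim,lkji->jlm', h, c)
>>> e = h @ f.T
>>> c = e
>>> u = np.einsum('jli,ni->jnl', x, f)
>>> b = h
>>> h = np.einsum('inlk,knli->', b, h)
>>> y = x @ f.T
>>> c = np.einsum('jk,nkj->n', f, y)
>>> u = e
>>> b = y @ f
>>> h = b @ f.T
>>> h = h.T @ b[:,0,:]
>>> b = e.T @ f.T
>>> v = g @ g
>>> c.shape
(11,)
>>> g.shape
(5, 5)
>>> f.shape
(5, 19)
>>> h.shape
(5, 19, 19)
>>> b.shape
(5, 11, 5, 5)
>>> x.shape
(11, 19, 19)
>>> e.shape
(19, 5, 11, 5)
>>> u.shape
(19, 5, 11, 5)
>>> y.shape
(11, 19, 5)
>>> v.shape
(5, 5)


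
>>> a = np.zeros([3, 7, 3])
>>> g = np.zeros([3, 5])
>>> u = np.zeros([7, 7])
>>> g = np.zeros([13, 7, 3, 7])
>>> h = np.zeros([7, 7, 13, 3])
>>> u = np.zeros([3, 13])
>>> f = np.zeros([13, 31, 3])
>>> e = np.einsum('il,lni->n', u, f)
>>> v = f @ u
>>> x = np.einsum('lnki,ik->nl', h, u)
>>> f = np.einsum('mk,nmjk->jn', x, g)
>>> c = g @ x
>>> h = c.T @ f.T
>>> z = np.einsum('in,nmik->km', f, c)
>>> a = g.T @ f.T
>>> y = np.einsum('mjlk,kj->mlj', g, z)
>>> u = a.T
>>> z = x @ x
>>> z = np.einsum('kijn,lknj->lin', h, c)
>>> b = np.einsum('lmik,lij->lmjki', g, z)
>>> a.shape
(7, 3, 7, 3)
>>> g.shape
(13, 7, 3, 7)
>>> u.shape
(3, 7, 3, 7)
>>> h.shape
(7, 3, 7, 3)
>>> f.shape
(3, 13)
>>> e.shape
(31,)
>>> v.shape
(13, 31, 13)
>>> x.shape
(7, 7)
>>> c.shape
(13, 7, 3, 7)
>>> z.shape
(13, 3, 3)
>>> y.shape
(13, 3, 7)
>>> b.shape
(13, 7, 3, 7, 3)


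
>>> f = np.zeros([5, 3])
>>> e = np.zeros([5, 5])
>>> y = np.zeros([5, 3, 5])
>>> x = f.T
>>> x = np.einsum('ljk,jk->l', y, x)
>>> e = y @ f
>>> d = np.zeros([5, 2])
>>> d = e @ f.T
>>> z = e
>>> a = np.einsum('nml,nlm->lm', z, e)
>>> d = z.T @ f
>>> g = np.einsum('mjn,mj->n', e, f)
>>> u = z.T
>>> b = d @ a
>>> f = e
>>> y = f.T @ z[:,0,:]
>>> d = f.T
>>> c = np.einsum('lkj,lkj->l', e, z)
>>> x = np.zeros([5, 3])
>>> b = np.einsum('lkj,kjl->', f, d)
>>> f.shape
(5, 3, 3)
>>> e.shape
(5, 3, 3)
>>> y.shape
(3, 3, 3)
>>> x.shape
(5, 3)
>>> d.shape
(3, 3, 5)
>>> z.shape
(5, 3, 3)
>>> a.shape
(3, 3)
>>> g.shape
(3,)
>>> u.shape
(3, 3, 5)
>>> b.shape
()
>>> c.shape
(5,)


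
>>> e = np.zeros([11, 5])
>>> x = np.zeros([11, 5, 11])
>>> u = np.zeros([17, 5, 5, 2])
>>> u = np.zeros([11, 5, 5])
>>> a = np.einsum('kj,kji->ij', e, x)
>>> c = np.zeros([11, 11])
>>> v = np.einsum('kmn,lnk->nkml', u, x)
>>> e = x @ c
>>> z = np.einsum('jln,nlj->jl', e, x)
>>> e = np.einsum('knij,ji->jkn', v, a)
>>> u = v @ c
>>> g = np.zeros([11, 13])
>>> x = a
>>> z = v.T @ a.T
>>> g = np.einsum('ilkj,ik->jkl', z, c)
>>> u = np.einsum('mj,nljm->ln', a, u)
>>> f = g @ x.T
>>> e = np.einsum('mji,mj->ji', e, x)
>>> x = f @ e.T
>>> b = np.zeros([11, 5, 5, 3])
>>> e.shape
(5, 11)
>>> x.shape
(11, 11, 5)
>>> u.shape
(11, 5)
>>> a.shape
(11, 5)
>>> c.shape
(11, 11)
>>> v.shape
(5, 11, 5, 11)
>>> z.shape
(11, 5, 11, 11)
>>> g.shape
(11, 11, 5)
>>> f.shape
(11, 11, 11)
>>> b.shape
(11, 5, 5, 3)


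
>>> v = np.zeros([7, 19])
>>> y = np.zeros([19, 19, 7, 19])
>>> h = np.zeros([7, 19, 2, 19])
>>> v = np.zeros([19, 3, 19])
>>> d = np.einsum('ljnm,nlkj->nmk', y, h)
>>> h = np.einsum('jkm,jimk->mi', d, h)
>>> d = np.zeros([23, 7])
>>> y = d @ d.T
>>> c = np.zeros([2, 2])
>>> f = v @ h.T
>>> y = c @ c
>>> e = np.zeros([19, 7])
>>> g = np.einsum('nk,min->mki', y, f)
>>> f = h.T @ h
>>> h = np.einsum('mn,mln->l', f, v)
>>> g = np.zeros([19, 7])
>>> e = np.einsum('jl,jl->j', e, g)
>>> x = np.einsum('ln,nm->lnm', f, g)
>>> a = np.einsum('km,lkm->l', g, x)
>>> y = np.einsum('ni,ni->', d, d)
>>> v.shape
(19, 3, 19)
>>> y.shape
()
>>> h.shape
(3,)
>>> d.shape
(23, 7)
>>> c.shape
(2, 2)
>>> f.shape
(19, 19)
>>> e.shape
(19,)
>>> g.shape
(19, 7)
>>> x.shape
(19, 19, 7)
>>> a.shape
(19,)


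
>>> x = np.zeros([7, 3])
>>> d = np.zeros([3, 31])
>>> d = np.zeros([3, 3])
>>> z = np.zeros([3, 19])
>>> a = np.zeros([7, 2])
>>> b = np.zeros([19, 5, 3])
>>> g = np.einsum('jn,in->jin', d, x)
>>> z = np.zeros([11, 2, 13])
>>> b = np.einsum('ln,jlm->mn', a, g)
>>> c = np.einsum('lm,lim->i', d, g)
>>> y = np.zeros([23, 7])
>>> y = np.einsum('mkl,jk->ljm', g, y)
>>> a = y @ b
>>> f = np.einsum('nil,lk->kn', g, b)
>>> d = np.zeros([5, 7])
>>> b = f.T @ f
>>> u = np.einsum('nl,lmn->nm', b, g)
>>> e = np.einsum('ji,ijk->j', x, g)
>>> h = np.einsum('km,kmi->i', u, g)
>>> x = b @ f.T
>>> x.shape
(3, 2)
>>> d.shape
(5, 7)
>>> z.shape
(11, 2, 13)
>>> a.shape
(3, 23, 2)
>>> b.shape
(3, 3)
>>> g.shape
(3, 7, 3)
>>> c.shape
(7,)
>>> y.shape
(3, 23, 3)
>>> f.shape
(2, 3)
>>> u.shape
(3, 7)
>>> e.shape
(7,)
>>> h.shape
(3,)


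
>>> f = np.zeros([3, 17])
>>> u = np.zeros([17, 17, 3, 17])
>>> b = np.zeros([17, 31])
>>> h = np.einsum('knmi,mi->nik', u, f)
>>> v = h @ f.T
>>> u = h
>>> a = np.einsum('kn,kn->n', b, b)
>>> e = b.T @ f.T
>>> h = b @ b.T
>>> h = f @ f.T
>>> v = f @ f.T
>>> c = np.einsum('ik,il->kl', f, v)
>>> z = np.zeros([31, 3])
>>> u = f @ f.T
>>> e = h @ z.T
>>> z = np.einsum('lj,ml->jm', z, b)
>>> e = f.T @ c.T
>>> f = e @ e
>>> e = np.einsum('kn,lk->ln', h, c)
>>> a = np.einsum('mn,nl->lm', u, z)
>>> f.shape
(17, 17)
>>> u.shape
(3, 3)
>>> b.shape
(17, 31)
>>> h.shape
(3, 3)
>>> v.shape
(3, 3)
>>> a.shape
(17, 3)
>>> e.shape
(17, 3)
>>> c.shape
(17, 3)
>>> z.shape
(3, 17)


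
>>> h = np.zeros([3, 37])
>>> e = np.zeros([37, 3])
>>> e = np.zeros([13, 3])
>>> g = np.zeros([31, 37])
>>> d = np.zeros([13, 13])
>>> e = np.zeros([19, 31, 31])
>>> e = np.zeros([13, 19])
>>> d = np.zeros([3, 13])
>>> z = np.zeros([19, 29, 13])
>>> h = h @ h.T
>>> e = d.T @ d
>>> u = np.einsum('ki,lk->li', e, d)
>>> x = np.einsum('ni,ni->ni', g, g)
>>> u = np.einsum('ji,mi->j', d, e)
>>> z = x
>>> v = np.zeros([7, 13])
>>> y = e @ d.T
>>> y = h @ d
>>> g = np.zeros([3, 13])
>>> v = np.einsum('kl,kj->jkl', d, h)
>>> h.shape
(3, 3)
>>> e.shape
(13, 13)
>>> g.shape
(3, 13)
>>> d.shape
(3, 13)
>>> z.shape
(31, 37)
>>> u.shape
(3,)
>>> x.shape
(31, 37)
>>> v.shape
(3, 3, 13)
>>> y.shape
(3, 13)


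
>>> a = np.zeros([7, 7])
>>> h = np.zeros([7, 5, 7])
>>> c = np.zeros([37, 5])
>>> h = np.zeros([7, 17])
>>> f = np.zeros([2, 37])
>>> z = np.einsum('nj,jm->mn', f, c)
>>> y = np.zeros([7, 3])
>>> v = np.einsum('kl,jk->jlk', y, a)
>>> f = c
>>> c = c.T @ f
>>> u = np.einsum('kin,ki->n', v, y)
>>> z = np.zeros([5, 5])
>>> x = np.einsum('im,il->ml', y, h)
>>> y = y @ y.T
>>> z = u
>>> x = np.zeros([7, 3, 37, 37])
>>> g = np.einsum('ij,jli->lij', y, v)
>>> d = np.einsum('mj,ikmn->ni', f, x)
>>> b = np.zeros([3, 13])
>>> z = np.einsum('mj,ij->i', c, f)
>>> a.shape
(7, 7)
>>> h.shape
(7, 17)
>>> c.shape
(5, 5)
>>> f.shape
(37, 5)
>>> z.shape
(37,)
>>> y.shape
(7, 7)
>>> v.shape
(7, 3, 7)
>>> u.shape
(7,)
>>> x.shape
(7, 3, 37, 37)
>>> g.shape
(3, 7, 7)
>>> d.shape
(37, 7)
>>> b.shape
(3, 13)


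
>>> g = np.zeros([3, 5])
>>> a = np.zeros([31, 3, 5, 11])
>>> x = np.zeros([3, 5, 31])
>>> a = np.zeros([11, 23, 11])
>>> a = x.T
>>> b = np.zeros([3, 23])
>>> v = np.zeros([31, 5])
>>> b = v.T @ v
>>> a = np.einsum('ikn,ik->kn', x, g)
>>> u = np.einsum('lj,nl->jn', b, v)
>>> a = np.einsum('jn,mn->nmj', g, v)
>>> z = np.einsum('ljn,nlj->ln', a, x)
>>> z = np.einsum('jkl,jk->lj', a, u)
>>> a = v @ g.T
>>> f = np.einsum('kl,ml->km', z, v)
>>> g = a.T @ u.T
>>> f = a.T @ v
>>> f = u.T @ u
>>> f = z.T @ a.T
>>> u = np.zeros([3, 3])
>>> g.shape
(3, 5)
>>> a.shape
(31, 3)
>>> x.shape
(3, 5, 31)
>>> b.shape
(5, 5)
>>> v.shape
(31, 5)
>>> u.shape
(3, 3)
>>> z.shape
(3, 5)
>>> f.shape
(5, 31)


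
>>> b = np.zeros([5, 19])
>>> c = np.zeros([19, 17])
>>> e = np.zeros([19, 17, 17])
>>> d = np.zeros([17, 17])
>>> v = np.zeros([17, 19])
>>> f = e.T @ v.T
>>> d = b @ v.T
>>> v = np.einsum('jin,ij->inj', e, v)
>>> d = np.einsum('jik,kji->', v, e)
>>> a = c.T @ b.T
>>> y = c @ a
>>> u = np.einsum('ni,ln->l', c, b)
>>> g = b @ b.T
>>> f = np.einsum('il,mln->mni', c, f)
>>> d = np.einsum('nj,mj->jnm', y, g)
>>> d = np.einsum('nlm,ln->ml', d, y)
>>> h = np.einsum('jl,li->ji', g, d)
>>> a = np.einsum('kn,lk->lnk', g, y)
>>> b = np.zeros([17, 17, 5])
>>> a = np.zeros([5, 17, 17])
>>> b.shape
(17, 17, 5)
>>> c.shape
(19, 17)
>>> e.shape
(19, 17, 17)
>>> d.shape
(5, 19)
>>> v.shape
(17, 17, 19)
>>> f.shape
(17, 17, 19)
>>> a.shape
(5, 17, 17)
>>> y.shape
(19, 5)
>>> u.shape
(5,)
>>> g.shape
(5, 5)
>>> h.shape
(5, 19)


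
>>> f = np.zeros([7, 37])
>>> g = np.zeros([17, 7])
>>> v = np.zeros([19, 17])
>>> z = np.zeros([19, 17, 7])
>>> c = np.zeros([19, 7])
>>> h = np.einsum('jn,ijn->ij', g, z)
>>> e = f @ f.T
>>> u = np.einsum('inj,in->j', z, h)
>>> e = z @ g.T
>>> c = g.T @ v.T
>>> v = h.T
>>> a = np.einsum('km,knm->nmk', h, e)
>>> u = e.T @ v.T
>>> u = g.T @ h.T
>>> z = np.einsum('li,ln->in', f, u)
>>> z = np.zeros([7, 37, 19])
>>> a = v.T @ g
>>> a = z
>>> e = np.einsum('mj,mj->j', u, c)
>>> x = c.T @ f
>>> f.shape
(7, 37)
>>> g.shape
(17, 7)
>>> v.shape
(17, 19)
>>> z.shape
(7, 37, 19)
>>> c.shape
(7, 19)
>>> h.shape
(19, 17)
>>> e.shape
(19,)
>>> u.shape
(7, 19)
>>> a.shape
(7, 37, 19)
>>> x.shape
(19, 37)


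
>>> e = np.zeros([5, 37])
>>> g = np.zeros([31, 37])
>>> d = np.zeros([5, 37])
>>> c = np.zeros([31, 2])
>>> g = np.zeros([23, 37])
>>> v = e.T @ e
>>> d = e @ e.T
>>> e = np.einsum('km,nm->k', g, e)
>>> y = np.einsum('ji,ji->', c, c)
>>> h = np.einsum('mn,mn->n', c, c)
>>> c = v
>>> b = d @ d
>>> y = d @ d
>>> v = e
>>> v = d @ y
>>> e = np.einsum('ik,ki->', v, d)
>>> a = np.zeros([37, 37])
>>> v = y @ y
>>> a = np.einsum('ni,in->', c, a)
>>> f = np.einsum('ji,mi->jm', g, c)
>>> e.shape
()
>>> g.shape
(23, 37)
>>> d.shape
(5, 5)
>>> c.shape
(37, 37)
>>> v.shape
(5, 5)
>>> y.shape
(5, 5)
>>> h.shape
(2,)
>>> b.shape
(5, 5)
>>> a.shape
()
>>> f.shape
(23, 37)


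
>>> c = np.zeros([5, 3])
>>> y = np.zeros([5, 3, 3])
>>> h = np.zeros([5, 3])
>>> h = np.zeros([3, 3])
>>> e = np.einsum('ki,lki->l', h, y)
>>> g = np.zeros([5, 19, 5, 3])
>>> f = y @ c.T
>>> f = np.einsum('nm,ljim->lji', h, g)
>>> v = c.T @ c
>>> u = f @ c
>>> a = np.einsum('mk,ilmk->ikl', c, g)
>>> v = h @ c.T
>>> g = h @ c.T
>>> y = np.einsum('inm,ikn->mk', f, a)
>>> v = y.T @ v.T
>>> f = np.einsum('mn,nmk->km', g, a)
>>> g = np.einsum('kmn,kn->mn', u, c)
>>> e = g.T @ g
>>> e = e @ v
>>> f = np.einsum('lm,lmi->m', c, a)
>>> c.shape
(5, 3)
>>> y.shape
(5, 3)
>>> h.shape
(3, 3)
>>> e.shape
(3, 3)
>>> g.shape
(19, 3)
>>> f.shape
(3,)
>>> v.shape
(3, 3)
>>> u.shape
(5, 19, 3)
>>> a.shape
(5, 3, 19)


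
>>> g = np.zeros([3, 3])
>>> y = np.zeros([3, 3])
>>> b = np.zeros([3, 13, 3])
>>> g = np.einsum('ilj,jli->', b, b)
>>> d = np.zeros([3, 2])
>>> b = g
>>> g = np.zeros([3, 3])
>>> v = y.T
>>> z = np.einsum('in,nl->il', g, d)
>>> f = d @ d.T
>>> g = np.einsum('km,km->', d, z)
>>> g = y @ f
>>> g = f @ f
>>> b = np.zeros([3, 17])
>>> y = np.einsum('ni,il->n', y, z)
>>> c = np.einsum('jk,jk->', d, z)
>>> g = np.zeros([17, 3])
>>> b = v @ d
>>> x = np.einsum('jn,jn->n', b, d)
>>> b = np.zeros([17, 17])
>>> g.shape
(17, 3)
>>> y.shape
(3,)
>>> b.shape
(17, 17)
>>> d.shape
(3, 2)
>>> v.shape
(3, 3)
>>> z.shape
(3, 2)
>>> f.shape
(3, 3)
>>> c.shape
()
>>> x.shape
(2,)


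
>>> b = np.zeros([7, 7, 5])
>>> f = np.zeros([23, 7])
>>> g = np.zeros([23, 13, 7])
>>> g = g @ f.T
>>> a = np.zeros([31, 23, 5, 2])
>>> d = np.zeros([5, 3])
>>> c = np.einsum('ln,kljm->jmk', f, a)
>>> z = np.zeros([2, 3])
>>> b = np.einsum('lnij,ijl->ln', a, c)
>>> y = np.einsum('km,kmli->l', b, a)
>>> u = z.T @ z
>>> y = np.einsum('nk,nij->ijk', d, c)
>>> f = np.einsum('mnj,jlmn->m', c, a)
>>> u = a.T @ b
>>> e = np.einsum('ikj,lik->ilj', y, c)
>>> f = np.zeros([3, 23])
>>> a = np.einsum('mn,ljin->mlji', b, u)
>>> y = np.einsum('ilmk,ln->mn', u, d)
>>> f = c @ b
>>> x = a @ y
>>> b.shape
(31, 23)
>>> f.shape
(5, 2, 23)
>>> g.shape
(23, 13, 23)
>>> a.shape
(31, 2, 5, 23)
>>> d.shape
(5, 3)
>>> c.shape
(5, 2, 31)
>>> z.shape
(2, 3)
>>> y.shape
(23, 3)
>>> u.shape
(2, 5, 23, 23)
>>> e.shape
(2, 5, 3)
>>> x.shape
(31, 2, 5, 3)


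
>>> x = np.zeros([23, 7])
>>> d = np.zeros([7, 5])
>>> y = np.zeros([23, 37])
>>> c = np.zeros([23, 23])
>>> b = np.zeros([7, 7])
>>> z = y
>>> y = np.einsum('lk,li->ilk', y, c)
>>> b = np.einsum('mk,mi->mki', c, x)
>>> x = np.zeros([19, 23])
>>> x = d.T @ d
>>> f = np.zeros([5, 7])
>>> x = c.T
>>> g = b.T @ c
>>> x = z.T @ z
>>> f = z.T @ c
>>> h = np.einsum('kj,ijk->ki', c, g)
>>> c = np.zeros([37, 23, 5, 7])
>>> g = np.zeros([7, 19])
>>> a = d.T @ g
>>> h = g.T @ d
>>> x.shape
(37, 37)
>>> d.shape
(7, 5)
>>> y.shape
(23, 23, 37)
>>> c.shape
(37, 23, 5, 7)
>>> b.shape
(23, 23, 7)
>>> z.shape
(23, 37)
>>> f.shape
(37, 23)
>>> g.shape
(7, 19)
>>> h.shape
(19, 5)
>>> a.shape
(5, 19)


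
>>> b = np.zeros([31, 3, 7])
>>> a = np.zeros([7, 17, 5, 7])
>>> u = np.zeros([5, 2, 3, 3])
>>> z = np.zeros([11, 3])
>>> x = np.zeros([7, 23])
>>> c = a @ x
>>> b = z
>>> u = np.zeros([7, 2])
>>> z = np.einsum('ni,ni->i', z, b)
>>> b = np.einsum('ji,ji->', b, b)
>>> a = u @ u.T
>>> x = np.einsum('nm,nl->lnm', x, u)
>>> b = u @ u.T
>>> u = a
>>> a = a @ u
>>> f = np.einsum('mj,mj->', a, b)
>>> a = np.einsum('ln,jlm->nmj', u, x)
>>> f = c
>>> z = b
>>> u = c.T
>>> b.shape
(7, 7)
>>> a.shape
(7, 23, 2)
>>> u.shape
(23, 5, 17, 7)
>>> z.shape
(7, 7)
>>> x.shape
(2, 7, 23)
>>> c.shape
(7, 17, 5, 23)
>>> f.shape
(7, 17, 5, 23)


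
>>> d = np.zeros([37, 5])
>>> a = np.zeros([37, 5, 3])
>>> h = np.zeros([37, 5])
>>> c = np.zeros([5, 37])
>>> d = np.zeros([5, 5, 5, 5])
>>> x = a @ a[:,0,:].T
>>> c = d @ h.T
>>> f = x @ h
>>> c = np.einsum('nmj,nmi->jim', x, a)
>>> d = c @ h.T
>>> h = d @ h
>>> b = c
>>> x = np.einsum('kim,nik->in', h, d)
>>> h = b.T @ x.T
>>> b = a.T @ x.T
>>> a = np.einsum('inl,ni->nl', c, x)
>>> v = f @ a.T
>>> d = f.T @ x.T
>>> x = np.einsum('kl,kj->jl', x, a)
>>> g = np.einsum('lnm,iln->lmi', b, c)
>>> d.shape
(5, 5, 3)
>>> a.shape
(3, 5)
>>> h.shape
(5, 3, 3)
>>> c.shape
(37, 3, 5)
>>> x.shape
(5, 37)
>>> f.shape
(37, 5, 5)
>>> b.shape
(3, 5, 3)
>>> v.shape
(37, 5, 3)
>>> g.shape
(3, 3, 37)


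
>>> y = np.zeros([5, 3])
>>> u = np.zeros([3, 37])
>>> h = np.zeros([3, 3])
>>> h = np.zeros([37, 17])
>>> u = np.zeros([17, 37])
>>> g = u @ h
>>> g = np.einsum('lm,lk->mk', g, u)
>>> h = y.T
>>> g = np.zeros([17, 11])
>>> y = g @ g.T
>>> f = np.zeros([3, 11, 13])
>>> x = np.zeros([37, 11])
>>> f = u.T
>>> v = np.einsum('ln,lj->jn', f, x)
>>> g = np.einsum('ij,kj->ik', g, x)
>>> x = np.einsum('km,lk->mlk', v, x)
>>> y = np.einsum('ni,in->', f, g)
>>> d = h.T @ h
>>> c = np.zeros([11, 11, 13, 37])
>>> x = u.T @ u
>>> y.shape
()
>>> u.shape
(17, 37)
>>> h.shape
(3, 5)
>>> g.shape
(17, 37)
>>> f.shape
(37, 17)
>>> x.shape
(37, 37)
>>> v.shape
(11, 17)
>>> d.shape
(5, 5)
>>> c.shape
(11, 11, 13, 37)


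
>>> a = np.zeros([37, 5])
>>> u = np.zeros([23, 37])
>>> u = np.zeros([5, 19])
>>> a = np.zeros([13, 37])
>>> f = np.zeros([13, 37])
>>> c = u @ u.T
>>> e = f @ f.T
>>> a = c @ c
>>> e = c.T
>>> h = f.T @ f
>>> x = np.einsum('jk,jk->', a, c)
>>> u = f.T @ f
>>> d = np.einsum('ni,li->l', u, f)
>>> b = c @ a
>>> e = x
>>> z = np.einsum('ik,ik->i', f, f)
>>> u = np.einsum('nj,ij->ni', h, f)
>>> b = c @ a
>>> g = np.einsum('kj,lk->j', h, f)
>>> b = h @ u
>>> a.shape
(5, 5)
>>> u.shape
(37, 13)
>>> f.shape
(13, 37)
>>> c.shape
(5, 5)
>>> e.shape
()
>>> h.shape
(37, 37)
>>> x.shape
()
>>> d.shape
(13,)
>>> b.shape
(37, 13)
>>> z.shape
(13,)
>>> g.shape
(37,)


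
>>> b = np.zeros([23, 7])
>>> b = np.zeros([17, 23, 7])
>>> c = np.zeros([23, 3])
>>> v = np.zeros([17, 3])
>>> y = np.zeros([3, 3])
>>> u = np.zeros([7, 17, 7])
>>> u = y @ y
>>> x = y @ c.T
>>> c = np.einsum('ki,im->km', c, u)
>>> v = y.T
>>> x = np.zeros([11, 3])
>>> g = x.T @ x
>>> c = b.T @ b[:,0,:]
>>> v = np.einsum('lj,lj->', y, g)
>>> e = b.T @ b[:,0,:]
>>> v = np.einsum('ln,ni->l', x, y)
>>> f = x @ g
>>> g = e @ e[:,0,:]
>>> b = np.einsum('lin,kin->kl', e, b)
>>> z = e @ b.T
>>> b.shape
(17, 7)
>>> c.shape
(7, 23, 7)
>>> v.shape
(11,)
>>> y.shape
(3, 3)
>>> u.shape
(3, 3)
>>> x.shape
(11, 3)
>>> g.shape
(7, 23, 7)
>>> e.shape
(7, 23, 7)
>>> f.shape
(11, 3)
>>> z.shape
(7, 23, 17)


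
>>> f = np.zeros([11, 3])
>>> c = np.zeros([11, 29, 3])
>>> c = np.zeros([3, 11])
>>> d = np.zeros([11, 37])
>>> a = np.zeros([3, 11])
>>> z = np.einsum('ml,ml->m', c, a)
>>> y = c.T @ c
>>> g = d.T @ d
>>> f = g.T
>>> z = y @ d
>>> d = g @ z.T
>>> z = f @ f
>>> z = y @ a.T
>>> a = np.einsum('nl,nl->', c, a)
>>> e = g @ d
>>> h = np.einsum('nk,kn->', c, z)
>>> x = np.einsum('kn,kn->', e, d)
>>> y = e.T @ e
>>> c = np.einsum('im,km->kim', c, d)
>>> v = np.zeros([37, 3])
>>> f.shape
(37, 37)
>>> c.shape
(37, 3, 11)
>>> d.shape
(37, 11)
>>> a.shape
()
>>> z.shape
(11, 3)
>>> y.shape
(11, 11)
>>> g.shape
(37, 37)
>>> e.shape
(37, 11)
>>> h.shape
()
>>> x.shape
()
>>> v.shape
(37, 3)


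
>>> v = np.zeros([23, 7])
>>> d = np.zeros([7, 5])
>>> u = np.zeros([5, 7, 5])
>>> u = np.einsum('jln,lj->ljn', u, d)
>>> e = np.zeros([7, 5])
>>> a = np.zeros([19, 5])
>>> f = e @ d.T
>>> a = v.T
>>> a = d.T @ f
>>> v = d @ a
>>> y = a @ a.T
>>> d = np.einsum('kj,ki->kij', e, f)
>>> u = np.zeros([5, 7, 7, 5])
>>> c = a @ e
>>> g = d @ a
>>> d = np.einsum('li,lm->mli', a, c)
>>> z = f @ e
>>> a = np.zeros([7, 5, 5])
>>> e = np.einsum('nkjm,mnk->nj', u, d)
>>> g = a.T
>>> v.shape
(7, 7)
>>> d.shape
(5, 5, 7)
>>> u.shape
(5, 7, 7, 5)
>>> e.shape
(5, 7)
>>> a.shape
(7, 5, 5)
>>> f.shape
(7, 7)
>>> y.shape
(5, 5)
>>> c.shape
(5, 5)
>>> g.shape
(5, 5, 7)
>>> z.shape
(7, 5)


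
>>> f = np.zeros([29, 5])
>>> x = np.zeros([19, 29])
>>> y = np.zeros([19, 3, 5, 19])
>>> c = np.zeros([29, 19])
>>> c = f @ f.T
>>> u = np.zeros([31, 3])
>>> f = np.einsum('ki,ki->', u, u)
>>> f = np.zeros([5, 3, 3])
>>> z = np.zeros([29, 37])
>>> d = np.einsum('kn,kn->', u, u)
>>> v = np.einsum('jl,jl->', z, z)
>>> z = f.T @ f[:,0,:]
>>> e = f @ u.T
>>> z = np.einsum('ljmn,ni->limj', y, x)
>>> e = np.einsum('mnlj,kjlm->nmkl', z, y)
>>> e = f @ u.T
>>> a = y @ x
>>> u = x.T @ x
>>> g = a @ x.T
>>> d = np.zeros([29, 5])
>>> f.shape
(5, 3, 3)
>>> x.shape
(19, 29)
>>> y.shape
(19, 3, 5, 19)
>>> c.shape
(29, 29)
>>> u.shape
(29, 29)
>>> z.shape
(19, 29, 5, 3)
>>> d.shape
(29, 5)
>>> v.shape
()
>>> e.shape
(5, 3, 31)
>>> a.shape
(19, 3, 5, 29)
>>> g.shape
(19, 3, 5, 19)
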